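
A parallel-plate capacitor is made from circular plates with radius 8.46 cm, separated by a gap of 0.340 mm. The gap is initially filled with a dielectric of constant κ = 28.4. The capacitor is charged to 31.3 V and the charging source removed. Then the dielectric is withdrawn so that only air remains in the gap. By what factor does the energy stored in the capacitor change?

28.4

Isolated ⇒ Q is held fixed.
C₂ = 0.0352 C₁ and U = Q²/(2C), so U₂/U₁ = C₁/C₂ = 28.4.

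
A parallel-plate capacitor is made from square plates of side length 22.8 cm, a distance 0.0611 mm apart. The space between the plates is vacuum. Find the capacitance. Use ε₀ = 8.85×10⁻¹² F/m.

7.53 nF

A = (22.8 cm)² = 5.20×10⁻² m².
C = ε₀A/d = 8.85×10⁻¹² × 5.20×10⁻² / 6.11×10⁻⁵ = 7.53×10⁻⁹ F.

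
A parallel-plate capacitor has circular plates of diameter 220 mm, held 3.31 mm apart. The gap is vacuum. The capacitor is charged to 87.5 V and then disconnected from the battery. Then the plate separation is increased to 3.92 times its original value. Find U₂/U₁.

U₂/U₁ ≈ 3.92

Isolated ⇒ Q is held fixed.
C₂ = 0.255 C₁ and U = Q²/(2C), so U₂/U₁ = C₁/C₂ = 3.92.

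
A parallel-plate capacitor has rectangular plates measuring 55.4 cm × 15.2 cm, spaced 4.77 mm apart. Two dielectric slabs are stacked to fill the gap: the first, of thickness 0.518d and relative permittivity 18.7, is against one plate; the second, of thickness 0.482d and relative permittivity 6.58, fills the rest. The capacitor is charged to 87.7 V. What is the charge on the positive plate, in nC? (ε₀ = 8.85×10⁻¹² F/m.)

136 nC

A = 55.4 × 15.2 cm² = 8.42×10⁻² m².
Stacked slabs ⇒ two capacitors in series, each with the full plate area.
C₁ = κ₁ε₀A/d₁ = 18.7 × 8.85×10⁻¹² × 8.42×10⁻² / 2.47×10⁻³ = 5.64×10⁻⁹ F.
C₂ = κ₂ε₀A/d₂ = 6.58 × 8.85×10⁻¹² × 8.42×10⁻² / 2.30×10⁻³ = 2.13×10⁻⁹ F.
C = (1/C₁ + 1/C₂)⁻¹ = 1.55×10⁻⁹ F.
Q = CV = 1.55×10⁻⁹ × 87.7 = 1.36×10⁻⁷ C.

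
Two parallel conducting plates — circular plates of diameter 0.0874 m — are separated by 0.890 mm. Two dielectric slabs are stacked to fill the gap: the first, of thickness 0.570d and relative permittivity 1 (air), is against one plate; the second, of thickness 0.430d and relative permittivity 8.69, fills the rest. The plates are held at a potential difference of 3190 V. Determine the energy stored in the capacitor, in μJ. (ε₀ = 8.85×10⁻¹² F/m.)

A = π(0.0874/2 m)² = 6.00×10⁻³ m².
Stacked slabs ⇒ two capacitors in series, each with the full plate area.
C₁ = κ₁ε₀A/d₁ = 1.00 × 8.85×10⁻¹² × 6.00×10⁻³ / 5.07×10⁻⁴ = 1.05×10⁻¹⁰ F.
C₂ = κ₂ε₀A/d₂ = 8.69 × 8.85×10⁻¹² × 6.00×10⁻³ / 3.83×10⁻⁴ = 1.21×10⁻⁹ F.
C = (1/C₁ + 1/C₂)⁻¹ = 9.63×10⁻¹¹ F.
U = ½CV² = ½ × 9.63×10⁻¹¹ × (3190)² = 4.90×10⁻⁴ J.

490 μJ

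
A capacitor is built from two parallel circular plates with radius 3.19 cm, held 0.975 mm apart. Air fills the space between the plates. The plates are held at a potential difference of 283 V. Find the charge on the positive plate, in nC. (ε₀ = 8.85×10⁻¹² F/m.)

8.21 nC

A = π(3.19 cm)² = 3.20×10⁻³ m².
C = ε₀A/d = 8.85×10⁻¹² × 3.20×10⁻³ / 9.75×10⁻⁴ = 2.90×10⁻¹¹ F.
Q = CV = 2.90×10⁻¹¹ × 283 = 8.21×10⁻⁹ C.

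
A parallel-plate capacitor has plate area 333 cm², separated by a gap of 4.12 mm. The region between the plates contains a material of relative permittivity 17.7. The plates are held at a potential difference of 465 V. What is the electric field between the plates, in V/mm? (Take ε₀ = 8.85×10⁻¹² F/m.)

E = V/d = 465 / 4.12×10⁻³ = 1.13×10⁵ V/m.

113 V/mm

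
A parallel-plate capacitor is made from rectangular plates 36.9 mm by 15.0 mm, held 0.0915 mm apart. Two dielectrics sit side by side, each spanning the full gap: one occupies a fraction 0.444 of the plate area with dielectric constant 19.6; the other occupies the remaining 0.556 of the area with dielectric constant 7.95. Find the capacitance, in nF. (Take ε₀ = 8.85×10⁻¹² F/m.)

A = 36.9 × 15.0 mm² = 5.53×10⁻⁴ m².
Side-by-side slabs ⇒ two capacitors in parallel, each spanning the full gap.
C₁ = κ₁ε₀A₁/d = 19.6 × 8.85×10⁻¹² × 2.46×10⁻⁴ / 9.15×10⁻⁵ = 4.66×10⁻¹⁰ F.
C₂ = κ₂ε₀A₂/d = 7.95 × 8.85×10⁻¹² × 3.08×10⁻⁴ / 9.15×10⁻⁵ = 2.37×10⁻¹⁰ F.
C = C₁ + C₂ = 7.03×10⁻¹⁰ F.

C ≈ 0.703 nF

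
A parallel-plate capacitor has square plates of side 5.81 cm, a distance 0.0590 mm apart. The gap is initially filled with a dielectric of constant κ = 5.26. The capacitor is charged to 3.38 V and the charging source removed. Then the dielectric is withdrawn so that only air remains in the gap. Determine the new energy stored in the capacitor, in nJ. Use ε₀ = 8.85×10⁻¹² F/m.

A = (5.81 cm)² = 3.38×10⁻³ m².
Initially C₁ = κε₀A/d = 5.26 × 8.85×10⁻¹² × 3.38×10⁻³ / 5.90×10⁻⁵ = 2.66×10⁻⁹ F.
U₁ = 1.52×10⁻⁸ J.
Isolated ⇒ Q is held fixed. C₂ = 0.190 C₁ and U = Q²/(2C), so U₂/U₁ = C₁/C₂ = 5.26.
U₂ = 5.26 × 1.52×10⁻⁸ = 8.00×10⁻⁸ J.

U ≈ 80.0 nJ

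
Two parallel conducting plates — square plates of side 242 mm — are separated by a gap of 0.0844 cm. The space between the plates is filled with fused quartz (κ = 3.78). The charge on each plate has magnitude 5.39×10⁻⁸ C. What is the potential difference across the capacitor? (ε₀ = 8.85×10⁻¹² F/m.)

V ≈ 23.2 V

A = (242 mm)² = 5.86×10⁻² m².
C = κε₀A/d = 3.78 × 8.85×10⁻¹² × 5.86×10⁻² / 8.44×10⁻⁴ = 2.32×10⁻⁹ F.
V = Q/C = 5.39×10⁻⁸ / 2.32×10⁻⁹ = 23.2 V.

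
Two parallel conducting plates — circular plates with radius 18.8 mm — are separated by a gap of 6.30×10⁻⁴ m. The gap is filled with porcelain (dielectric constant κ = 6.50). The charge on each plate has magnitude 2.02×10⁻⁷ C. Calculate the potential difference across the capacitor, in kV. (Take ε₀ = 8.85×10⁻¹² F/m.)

A = π(18.8 mm)² = 1.11×10⁻³ m².
C = κε₀A/d = 6.50 × 8.85×10⁻¹² × 1.11×10⁻³ / 6.30×10⁻⁴ = 1.01×10⁻¹⁰ F.
V = Q/C = 2.02×10⁻⁷ / 1.01×10⁻¹⁰ = 1.99×10³ V.

1.99 kV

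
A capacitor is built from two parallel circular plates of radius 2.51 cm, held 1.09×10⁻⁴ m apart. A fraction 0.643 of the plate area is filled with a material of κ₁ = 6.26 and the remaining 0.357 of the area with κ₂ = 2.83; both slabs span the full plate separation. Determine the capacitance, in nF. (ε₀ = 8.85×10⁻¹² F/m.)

C ≈ 0.809 nF

A = π(2.51 cm)² = 1.98×10⁻³ m².
Side-by-side slabs ⇒ two capacitors in parallel, each spanning the full gap.
C₁ = κ₁ε₀A₁/d = 6.26 × 8.85×10⁻¹² × 1.27×10⁻³ / 1.09×10⁻⁴ = 6.47×10⁻¹⁰ F.
C₂ = κ₂ε₀A₂/d = 2.83 × 8.85×10⁻¹² × 7.07×10⁻⁴ / 1.09×10⁻⁴ = 1.62×10⁻¹⁰ F.
C = C₁ + C₂ = 8.09×10⁻¹⁰ F.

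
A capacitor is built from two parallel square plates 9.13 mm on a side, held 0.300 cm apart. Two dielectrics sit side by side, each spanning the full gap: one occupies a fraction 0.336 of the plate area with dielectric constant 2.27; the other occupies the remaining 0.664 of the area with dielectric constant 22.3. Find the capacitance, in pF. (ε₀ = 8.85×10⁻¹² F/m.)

A = (9.13 mm)² = 8.34×10⁻⁵ m².
Side-by-side slabs ⇒ two capacitors in parallel, each spanning the full gap.
C₁ = κ₁ε₀A₁/d = 2.27 × 8.85×10⁻¹² × 2.80×10⁻⁵ / 3.00×10⁻³ = 1.88×10⁻¹³ F.
C₂ = κ₂ε₀A₂/d = 22.3 × 8.85×10⁻¹² × 5.53×10⁻⁵ / 3.00×10⁻³ = 3.64×10⁻¹² F.
C = C₁ + C₂ = 3.83×10⁻¹² F.

C ≈ 3.83 pF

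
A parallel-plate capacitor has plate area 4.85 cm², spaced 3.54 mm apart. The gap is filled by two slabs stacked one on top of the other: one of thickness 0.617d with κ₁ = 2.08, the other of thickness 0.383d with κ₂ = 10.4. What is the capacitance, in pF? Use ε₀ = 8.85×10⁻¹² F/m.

3.64 pF

A = 4.85 cm² = 4.85×10⁻⁴ m².
Stacked slabs ⇒ two capacitors in series, each with the full plate area.
C₁ = κ₁ε₀A/d₁ = 2.08 × 8.85×10⁻¹² × 4.85×10⁻⁴ / 2.18×10⁻³ = 4.09×10⁻¹² F.
C₂ = κ₂ε₀A/d₂ = 10.4 × 8.85×10⁻¹² × 4.85×10⁻⁴ / 1.36×10⁻³ = 3.29×10⁻¹¹ F.
C = (1/C₁ + 1/C₂)⁻¹ = 3.64×10⁻¹² F.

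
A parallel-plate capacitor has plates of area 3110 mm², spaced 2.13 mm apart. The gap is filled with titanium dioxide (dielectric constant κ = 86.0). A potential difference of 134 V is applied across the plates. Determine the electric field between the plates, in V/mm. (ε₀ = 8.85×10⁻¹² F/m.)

E ≈ 62.9 V/mm

E = V/d = 134 / 2.13×10⁻³ = 6.29×10⁴ V/m.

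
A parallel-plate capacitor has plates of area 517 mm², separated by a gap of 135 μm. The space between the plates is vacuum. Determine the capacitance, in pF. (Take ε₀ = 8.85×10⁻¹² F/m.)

A = 517 mm² = 5.17×10⁻⁴ m².
C = ε₀A/d = 8.85×10⁻¹² × 5.17×10⁻⁴ / 1.35×10⁻⁴ = 3.39×10⁻¹¹ F.

33.9 pF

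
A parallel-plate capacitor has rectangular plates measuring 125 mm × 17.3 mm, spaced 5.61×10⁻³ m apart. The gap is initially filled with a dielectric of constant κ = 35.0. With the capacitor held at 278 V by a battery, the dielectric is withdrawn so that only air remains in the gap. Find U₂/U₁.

U₂/U₁ ≈ 0.0286

Battery connected ⇒ V is held fixed.
C₂ = 0.0286 C₁ and U = ½CV², so U₂/U₁ = C₂/C₁ = 0.0286.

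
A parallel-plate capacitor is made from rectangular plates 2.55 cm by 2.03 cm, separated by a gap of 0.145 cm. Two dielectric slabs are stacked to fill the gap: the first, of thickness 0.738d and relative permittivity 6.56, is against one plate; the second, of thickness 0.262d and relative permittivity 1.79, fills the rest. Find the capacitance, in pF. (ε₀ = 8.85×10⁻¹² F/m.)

A = 2.55 × 2.03 cm² = 5.18×10⁻⁴ m².
Stacked slabs ⇒ two capacitors in series, each with the full plate area.
C₁ = κ₁ε₀A/d₁ = 6.56 × 8.85×10⁻¹² × 5.18×10⁻⁴ / 1.07×10⁻³ = 2.81×10⁻¹¹ F.
C₂ = κ₂ε₀A/d₂ = 1.79 × 8.85×10⁻¹² × 5.18×10⁻⁴ / 3.80×10⁻⁴ = 2.16×10⁻¹¹ F.
C = (1/C₁ + 1/C₂)⁻¹ = 1.22×10⁻¹¹ F.

12.2 pF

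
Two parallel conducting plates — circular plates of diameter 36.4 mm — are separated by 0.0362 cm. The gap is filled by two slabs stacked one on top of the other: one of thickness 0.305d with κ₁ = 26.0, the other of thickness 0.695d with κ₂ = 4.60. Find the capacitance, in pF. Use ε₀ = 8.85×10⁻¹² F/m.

A = π(36.4/2 mm)² = 1.04×10⁻³ m².
Stacked slabs ⇒ two capacitors in series, each with the full plate area.
C₁ = κ₁ε₀A/d₁ = 26.0 × 8.85×10⁻¹² × 1.04×10⁻³ / 1.10×10⁻⁴ = 2.17×10⁻⁹ F.
C₂ = κ₂ε₀A/d₂ = 4.60 × 8.85×10⁻¹² × 1.04×10⁻³ / 2.52×10⁻⁴ = 1.68×10⁻¹⁰ F.
C = (1/C₁ + 1/C₂)⁻¹ = 1.56×10⁻¹⁰ F.

C ≈ 156 pF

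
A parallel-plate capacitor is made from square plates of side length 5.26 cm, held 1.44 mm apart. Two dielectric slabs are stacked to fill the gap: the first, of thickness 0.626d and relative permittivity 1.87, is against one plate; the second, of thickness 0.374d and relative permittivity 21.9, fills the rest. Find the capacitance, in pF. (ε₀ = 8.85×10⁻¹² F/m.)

C ≈ 48.3 pF

A = (5.26 cm)² = 2.77×10⁻³ m².
Stacked slabs ⇒ two capacitors in series, each with the full plate area.
C₁ = κ₁ε₀A/d₁ = 1.87 × 8.85×10⁻¹² × 2.77×10⁻³ / 9.01×10⁻⁴ = 5.08×10⁻¹¹ F.
C₂ = κ₂ε₀A/d₂ = 21.9 × 8.85×10⁻¹² × 2.77×10⁻³ / 5.39×10⁻⁴ = 9.96×10⁻¹⁰ F.
C = (1/C₁ + 1/C₂)⁻¹ = 4.83×10⁻¹¹ F.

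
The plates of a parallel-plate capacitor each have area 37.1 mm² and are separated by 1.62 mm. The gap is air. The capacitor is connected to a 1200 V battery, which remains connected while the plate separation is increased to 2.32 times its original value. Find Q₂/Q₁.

Battery connected ⇒ V is held fixed.
C₂ = 0.431 C₁ and Q = CV, so Q₂/Q₁ = C₂/C₁ = 0.431.

Q₂/Q₁ ≈ 0.431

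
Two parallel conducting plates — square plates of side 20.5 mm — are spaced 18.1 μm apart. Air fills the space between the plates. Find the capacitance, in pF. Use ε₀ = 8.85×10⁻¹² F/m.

C ≈ 205 pF

A = (20.5 mm)² = 4.20×10⁻⁴ m².
C = ε₀A/d = 8.85×10⁻¹² × 4.20×10⁻⁴ / 1.81×10⁻⁵ = 2.05×10⁻¹⁰ F.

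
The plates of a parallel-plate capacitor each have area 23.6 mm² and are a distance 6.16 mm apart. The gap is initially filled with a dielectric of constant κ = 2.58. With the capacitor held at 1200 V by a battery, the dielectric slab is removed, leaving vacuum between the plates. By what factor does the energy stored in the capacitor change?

U₂/U₁ ≈ 0.388

Battery connected ⇒ V is held fixed.
C₂ = 0.388 C₁ and U = ½CV², so U₂/U₁ = C₂/C₁ = 0.388.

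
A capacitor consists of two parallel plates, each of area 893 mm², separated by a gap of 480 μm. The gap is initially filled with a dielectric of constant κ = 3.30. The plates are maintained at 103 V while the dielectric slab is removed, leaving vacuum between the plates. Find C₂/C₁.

C₂/C₁ ≈ 0.303

C = κε₀A/d scales with κ, so C₂/C₁ = 1/κ = 1/3.30 = 0.303.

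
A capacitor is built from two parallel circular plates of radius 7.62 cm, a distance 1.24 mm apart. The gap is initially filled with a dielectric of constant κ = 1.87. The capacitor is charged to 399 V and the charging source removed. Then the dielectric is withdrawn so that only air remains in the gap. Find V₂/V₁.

1.87

Isolated ⇒ Q is held fixed.
C₂ = 0.535 C₁ and V = Q/C, so V₂/V₁ = C₁/C₂ = 1.87.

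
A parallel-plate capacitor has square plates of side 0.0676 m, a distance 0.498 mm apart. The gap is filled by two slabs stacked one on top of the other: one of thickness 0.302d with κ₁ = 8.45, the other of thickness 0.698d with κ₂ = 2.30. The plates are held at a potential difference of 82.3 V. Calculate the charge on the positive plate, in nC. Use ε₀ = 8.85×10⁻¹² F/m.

A = (0.0676 m)² = 4.57×10⁻³ m².
Stacked slabs ⇒ two capacitors in series, each with the full plate area.
C₁ = κ₁ε₀A/d₁ = 8.45 × 8.85×10⁻¹² × 4.57×10⁻³ / 1.50×10⁻⁴ = 2.27×10⁻⁹ F.
C₂ = κ₂ε₀A/d₂ = 2.30 × 8.85×10⁻¹² × 4.57×10⁻³ / 3.48×10⁻⁴ = 2.68×10⁻¹⁰ F.
C = (1/C₁ + 1/C₂)⁻¹ = 2.39×10⁻¹⁰ F.
Q = CV = 2.39×10⁻¹⁰ × 82.3 = 1.97×10⁻⁸ C.

19.7 nC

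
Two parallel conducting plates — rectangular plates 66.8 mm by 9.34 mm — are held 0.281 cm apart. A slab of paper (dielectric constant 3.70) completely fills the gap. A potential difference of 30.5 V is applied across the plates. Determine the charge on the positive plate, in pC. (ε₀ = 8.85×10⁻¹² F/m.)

Q ≈ 222 pC

A = 66.8 × 9.34 mm² = 6.24×10⁻⁴ m².
C = κε₀A/d = 3.70 × 8.85×10⁻¹² × 6.24×10⁻⁴ / 2.81×10⁻³ = 7.27×10⁻¹² F.
Q = CV = 7.27×10⁻¹² × 30.5 = 2.22×10⁻¹⁰ C.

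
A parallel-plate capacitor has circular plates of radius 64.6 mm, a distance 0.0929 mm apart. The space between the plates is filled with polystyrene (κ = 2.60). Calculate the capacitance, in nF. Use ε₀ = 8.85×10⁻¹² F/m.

A = π(64.6 mm)² = 1.31×10⁻² m².
C = κε₀A/d = 2.60 × 8.85×10⁻¹² × 1.31×10⁻² / 9.29×10⁻⁵ = 3.25×10⁻⁹ F.

C ≈ 3.25 nF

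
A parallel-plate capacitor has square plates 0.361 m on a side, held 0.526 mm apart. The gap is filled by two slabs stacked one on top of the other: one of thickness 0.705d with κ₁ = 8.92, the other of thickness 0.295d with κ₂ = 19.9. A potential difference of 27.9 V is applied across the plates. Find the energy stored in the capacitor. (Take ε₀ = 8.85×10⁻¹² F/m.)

U ≈ 9.09 μJ

A = (0.361 m)² = 0.130 m².
Stacked slabs ⇒ two capacitors in series, each with the full plate area.
C₁ = κ₁ε₀A/d₁ = 8.92 × 8.85×10⁻¹² × 0.130 / 3.71×10⁻⁴ = 2.77×10⁻⁸ F.
C₂ = κ₂ε₀A/d₂ = 19.9 × 8.85×10⁻¹² × 0.130 / 1.55×10⁻⁴ = 1.48×10⁻⁷ F.
C = (1/C₁ + 1/C₂)⁻¹ = 2.34×10⁻⁸ F.
U = ½CV² = ½ × 2.34×10⁻⁸ × (27.9)² = 9.09×10⁻⁶ J.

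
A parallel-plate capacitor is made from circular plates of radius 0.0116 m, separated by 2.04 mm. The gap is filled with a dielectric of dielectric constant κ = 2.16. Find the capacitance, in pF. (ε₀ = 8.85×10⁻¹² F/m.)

3.96 pF

A = π(0.0116 m)² = 4.23×10⁻⁴ m².
C = κε₀A/d = 2.16 × 8.85×10⁻¹² × 4.23×10⁻⁴ / 2.04×10⁻³ = 3.96×10⁻¹² F.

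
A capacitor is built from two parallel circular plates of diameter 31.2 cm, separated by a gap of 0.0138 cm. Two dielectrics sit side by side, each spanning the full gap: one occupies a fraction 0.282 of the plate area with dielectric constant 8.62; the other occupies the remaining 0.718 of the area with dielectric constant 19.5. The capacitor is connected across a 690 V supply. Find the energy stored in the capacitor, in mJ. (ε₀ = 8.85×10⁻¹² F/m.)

A = π(31.2/2 cm)² = 7.65×10⁻² m².
Side-by-side slabs ⇒ two capacitors in parallel, each spanning the full gap.
C₁ = κ₁ε₀A₁/d = 8.62 × 8.85×10⁻¹² × 2.16×10⁻² / 1.38×10⁻⁴ = 1.19×10⁻⁸ F.
C₂ = κ₂ε₀A₂/d = 19.5 × 8.85×10⁻¹² × 5.49×10⁻² / 1.38×10⁻⁴ = 6.86×10⁻⁸ F.
C = C₁ + C₂ = 8.06×10⁻⁸ F.
U = ½CV² = ½ × 8.06×10⁻⁸ × (690)² = 1.92×10⁻² J.

U ≈ 19.2 mJ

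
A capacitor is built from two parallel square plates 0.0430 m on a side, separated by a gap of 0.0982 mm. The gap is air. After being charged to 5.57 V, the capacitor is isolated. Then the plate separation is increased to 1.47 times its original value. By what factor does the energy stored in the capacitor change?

Isolated ⇒ Q is held fixed.
C₂ = 0.680 C₁ and U = Q²/(2C), so U₂/U₁ = C₁/C₂ = 1.47.

1.47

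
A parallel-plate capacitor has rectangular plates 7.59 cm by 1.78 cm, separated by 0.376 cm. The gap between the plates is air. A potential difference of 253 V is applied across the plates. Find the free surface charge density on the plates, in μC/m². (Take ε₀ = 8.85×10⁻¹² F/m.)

0.595 μC/m²

A = 7.59 × 1.78 cm² = 1.35×10⁻³ m².
C = ε₀A/d = 8.85×10⁻¹² × 1.35×10⁻³ / 3.76×10⁻³ = 3.18×10⁻¹² F.
σ = Q/A = CV/A = 3.18×10⁻¹² × 253 / 1.35×10⁻³ = 5.95×10⁻⁷ C/m².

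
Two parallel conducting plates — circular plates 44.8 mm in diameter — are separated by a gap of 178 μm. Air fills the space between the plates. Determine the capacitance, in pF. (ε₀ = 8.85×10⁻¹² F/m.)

A = π(44.8/2 mm)² = 1.58×10⁻³ m².
C = ε₀A/d = 8.85×10⁻¹² × 1.58×10⁻³ / 1.78×10⁻⁴ = 7.84×10⁻¹¹ F.

78.4 pF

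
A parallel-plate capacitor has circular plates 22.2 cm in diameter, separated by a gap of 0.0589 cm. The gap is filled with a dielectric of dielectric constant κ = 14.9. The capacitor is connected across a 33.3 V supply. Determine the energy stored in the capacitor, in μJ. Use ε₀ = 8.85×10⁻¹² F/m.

4.80 μJ

A = π(22.2/2 cm)² = 3.87×10⁻² m².
C = κε₀A/d = 14.9 × 8.85×10⁻¹² × 3.87×10⁻² / 5.89×10⁻⁴ = 8.67×10⁻⁹ F.
U = ½CV² = ½ × 8.67×10⁻⁹ × (33.3)² = 4.80×10⁻⁶ J.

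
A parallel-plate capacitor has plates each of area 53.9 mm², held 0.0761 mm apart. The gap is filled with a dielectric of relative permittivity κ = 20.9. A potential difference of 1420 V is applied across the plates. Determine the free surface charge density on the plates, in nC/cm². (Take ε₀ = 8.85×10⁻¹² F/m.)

A = 53.9 mm² = 5.39×10⁻⁵ m².
C = κε₀A/d = 20.9 × 8.85×10⁻¹² × 5.39×10⁻⁵ / 7.61×10⁻⁵ = 1.31×10⁻¹⁰ F.
σ = Q/A = CV/A = 1.31×10⁻¹⁰ × 1420 / 5.39×10⁻⁵ = 3.45×10⁻³ C/m².

σ ≈ 345 nC/cm²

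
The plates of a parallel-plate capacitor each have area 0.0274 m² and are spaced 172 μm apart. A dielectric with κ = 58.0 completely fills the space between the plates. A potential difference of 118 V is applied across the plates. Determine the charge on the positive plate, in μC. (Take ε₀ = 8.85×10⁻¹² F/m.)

C = κε₀A/d = 58.0 × 8.85×10⁻¹² × 2.74×10⁻² / 1.72×10⁻⁴ = 8.18×10⁻⁸ F.
Q = CV = 8.18×10⁻⁸ × 118 = 9.65×10⁻⁶ C.

Q ≈ 9.65 μC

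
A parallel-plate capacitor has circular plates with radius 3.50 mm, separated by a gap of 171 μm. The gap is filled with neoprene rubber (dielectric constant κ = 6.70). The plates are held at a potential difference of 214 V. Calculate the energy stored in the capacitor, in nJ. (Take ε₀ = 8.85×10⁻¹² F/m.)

A = π(3.50 mm)² = 3.85×10⁻⁵ m².
C = κε₀A/d = 6.70 × 8.85×10⁻¹² × 3.85×10⁻⁵ / 1.71×10⁻⁴ = 1.33×10⁻¹¹ F.
U = ½CV² = ½ × 1.33×10⁻¹¹ × (214)² = 3.06×10⁻⁷ J.

306 nJ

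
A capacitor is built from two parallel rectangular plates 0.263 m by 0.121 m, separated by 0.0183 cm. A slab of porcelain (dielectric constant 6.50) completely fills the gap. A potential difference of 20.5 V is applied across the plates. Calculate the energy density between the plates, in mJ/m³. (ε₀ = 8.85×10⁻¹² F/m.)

361 mJ/m³

E = V/d = 20.5 / 1.83×10⁻⁴ = 1.12×10⁵ V/m.
u = ½κε₀E² = ½ × 6.50 × 8.85×10⁻¹² × (1.12×10⁵)² = 0.361 J/m³.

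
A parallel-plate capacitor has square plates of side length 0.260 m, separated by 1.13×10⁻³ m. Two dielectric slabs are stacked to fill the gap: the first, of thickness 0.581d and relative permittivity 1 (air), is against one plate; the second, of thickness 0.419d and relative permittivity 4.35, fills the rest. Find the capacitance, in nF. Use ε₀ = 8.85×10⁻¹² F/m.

C ≈ 0.782 nF

A = (0.260 m)² = 6.76×10⁻² m².
Stacked slabs ⇒ two capacitors in series, each with the full plate area.
C₁ = κ₁ε₀A/d₁ = 1.00 × 8.85×10⁻¹² × 6.76×10⁻² / 6.57×10⁻⁴ = 9.11×10⁻¹⁰ F.
C₂ = κ₂ε₀A/d₂ = 4.35 × 8.85×10⁻¹² × 6.76×10⁻² / 4.73×10⁻⁴ = 5.50×10⁻⁹ F.
C = (1/C₁ + 1/C₂)⁻¹ = 7.82×10⁻¹⁰ F.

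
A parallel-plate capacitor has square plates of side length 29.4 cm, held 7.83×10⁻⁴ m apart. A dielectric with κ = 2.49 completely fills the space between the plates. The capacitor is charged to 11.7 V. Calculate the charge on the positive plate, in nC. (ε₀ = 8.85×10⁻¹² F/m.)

Q ≈ 28.5 nC

A = (29.4 cm)² = 8.64×10⁻² m².
C = κε₀A/d = 2.49 × 8.85×10⁻¹² × 8.64×10⁻² / 7.83×10⁻⁴ = 2.43×10⁻⁹ F.
Q = CV = 2.43×10⁻⁹ × 11.7 = 2.85×10⁻⁸ C.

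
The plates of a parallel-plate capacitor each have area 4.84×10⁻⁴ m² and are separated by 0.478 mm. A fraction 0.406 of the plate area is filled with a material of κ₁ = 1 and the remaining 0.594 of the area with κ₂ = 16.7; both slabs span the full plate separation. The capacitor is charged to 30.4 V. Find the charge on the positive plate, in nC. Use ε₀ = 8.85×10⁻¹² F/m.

Q ≈ 2.81 nC

Side-by-side slabs ⇒ two capacitors in parallel, each spanning the full gap.
C₁ = κ₁ε₀A₁/d = 1.00 × 8.85×10⁻¹² × 1.97×10⁻⁴ / 4.78×10⁻⁴ = 3.64×10⁻¹² F.
C₂ = κ₂ε₀A₂/d = 16.7 × 8.85×10⁻¹² × 2.87×10⁻⁴ / 4.78×10⁻⁴ = 8.89×10⁻¹¹ F.
C = C₁ + C₂ = 9.25×10⁻¹¹ F.
Q = CV = 9.25×10⁻¹¹ × 30.4 = 2.81×10⁻⁹ C.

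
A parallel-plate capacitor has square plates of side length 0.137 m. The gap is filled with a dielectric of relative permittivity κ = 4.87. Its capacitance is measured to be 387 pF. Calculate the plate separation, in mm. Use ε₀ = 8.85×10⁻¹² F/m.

A = (0.137 m)² = 1.88×10⁻² m².
d = κε₀A/C = 4.87 × 8.85×10⁻¹² × 1.88×10⁻² / 3.87×10⁻¹⁰ = 2.09×10⁻³ m.

2.09 mm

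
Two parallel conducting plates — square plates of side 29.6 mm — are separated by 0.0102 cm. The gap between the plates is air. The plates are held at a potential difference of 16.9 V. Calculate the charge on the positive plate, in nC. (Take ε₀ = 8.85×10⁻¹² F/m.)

Q ≈ 1.28 nC

A = (29.6 mm)² = 8.76×10⁻⁴ m².
C = ε₀A/d = 8.85×10⁻¹² × 8.76×10⁻⁴ / 1.02×10⁻⁴ = 7.60×10⁻¹¹ F.
Q = CV = 7.60×10⁻¹¹ × 16.9 = 1.28×10⁻⁹ C.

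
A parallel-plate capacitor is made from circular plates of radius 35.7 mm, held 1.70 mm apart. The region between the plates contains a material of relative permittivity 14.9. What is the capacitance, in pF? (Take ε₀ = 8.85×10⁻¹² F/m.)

A = π(35.7 mm)² = 4.00×10⁻³ m².
C = κε₀A/d = 14.9 × 8.85×10⁻¹² × 4.00×10⁻³ / 1.70×10⁻³ = 3.11×10⁻¹⁰ F.

C ≈ 311 pF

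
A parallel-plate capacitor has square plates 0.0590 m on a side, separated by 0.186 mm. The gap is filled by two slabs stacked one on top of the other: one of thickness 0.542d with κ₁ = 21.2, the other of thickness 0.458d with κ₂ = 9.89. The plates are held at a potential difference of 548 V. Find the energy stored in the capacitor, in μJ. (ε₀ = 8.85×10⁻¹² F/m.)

346 μJ

A = (0.0590 m)² = 3.48×10⁻³ m².
Stacked slabs ⇒ two capacitors in series, each with the full plate area.
C₁ = κ₁ε₀A/d₁ = 21.2 × 8.85×10⁻¹² × 3.48×10⁻³ / 1.01×10⁻⁴ = 6.48×10⁻⁹ F.
C₂ = κ₂ε₀A/d₂ = 9.89 × 8.85×10⁻¹² × 3.48×10⁻³ / 8.52×10⁻⁵ = 3.58×10⁻⁹ F.
C = (1/C₁ + 1/C₂)⁻¹ = 2.30×10⁻⁹ F.
U = ½CV² = ½ × 2.30×10⁻⁹ × (548)² = 3.46×10⁻⁴ J.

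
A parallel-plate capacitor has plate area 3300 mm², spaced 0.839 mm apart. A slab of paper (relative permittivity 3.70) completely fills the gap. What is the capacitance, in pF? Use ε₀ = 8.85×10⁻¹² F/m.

A = 3300 mm² = 3.30×10⁻³ m².
C = κε₀A/d = 3.70 × 8.85×10⁻¹² × 3.30×10⁻³ / 8.39×10⁻⁴ = 1.29×10⁻¹⁰ F.

C ≈ 129 pF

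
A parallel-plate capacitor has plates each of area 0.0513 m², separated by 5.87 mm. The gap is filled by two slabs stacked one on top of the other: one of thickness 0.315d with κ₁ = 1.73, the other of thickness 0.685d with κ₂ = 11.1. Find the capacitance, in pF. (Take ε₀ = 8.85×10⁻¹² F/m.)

Stacked slabs ⇒ two capacitors in series, each with the full plate area.
C₁ = κ₁ε₀A/d₁ = 1.73 × 8.85×10⁻¹² × 5.13×10⁻² / 1.85×10⁻³ = 4.25×10⁻¹⁰ F.
C₂ = κ₂ε₀A/d₂ = 11.1 × 8.85×10⁻¹² × 5.13×10⁻² / 4.02×10⁻³ = 1.25×10⁻⁹ F.
C = (1/C₁ + 1/C₂)⁻¹ = 3.17×10⁻¹⁰ F.

C ≈ 317 pF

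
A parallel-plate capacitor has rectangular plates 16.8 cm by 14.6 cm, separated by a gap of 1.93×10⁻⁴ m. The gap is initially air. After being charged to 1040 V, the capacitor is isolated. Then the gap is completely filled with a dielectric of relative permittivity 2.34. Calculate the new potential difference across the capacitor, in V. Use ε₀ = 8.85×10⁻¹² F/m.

V ≈ 444 V

A = 16.8 × 14.6 cm² = 2.45×10⁻² m².
Initially C₁ = ε₀A/d = 8.85×10⁻¹² × 2.45×10⁻² / 1.93×10⁻⁴ = 1.12×10⁻⁹ F.
V₁ = 1.04×10³ V.
Isolated ⇒ Q is held fixed. C₂ = 2.34 C₁ and V = Q/C, so V₂/V₁ = C₁/C₂ = 0.427.
V₂ = 0.427 × 1.04×10³ = 4.44×10² V.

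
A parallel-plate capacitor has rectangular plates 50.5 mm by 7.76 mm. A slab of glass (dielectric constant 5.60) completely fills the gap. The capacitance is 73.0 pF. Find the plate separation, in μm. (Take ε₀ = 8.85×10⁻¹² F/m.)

A = 50.5 × 7.76 mm² = 3.92×10⁻⁴ m².
d = κε₀A/C = 5.60 × 8.85×10⁻¹² × 3.92×10⁻⁴ / 7.30×10⁻¹¹ = 2.66×10⁻⁴ m.

266 μm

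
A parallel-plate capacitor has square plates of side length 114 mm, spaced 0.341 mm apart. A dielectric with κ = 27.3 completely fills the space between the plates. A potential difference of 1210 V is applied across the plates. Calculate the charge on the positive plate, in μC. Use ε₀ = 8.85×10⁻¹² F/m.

Q ≈ 11.1 μC

A = (114 mm)² = 1.30×10⁻² m².
C = κε₀A/d = 27.3 × 8.85×10⁻¹² × 1.30×10⁻² / 3.41×10⁻⁴ = 9.21×10⁻⁹ F.
Q = CV = 9.21×10⁻⁹ × 1210 = 1.11×10⁻⁵ C.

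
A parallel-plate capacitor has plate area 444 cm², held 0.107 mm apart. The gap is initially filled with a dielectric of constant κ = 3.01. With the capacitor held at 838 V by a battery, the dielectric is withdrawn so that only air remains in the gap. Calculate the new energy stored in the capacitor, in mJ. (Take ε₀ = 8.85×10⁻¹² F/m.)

A = 444 cm² = 4.44×10⁻² m².
Initially C₁ = κε₀A/d = 3.01 × 8.85×10⁻¹² × 4.44×10⁻² / 1.07×10⁻⁴ = 1.11×10⁻⁸ F.
U₁ = 3.88×10⁻³ J.
Battery connected ⇒ V is held fixed. C₂ = 0.332 C₁ and U = ½CV², so U₂/U₁ = C₂/C₁ = 0.332.
U₂ = 0.332 × 3.88×10⁻³ = 1.29×10⁻³ J.

1.29 mJ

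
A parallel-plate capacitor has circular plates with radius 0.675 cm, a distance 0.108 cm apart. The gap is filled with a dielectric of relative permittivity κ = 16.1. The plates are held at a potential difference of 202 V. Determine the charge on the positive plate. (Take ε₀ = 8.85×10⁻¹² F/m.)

A = π(0.675 cm)² = 1.43×10⁻⁴ m².
C = κε₀A/d = 16.1 × 8.85×10⁻¹² × 1.43×10⁻⁴ / 1.08×10⁻³ = 1.89×10⁻¹¹ F.
Q = CV = 1.89×10⁻¹¹ × 202 = 3.81×10⁻⁹ C.

Q ≈ 3.81 nC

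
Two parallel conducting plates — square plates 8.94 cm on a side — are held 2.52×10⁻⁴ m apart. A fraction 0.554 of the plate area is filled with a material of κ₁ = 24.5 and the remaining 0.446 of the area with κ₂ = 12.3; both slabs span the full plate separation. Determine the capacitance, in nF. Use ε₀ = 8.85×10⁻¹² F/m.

5.35 nF

A = (8.94 cm)² = 7.99×10⁻³ m².
Side-by-side slabs ⇒ two capacitors in parallel, each spanning the full gap.
C₁ = κ₁ε₀A₁/d = 24.5 × 8.85×10⁻¹² × 4.43×10⁻³ / 2.52×10⁻⁴ = 3.81×10⁻⁹ F.
C₂ = κ₂ε₀A₂/d = 12.3 × 8.85×10⁻¹² × 3.56×10⁻³ / 2.52×10⁻⁴ = 1.54×10⁻⁹ F.
C = C₁ + C₂ = 5.35×10⁻⁹ F.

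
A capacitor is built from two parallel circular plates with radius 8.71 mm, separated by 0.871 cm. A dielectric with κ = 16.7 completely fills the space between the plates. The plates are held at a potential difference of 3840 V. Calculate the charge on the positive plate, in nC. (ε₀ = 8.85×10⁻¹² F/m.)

A = π(8.71 mm)² = 2.38×10⁻⁴ m².
C = κε₀A/d = 16.7 × 8.85×10⁻¹² × 2.38×10⁻⁴ / 8.71×10⁻³ = 4.04×10⁻¹² F.
Q = CV = 4.04×10⁻¹² × 3840 = 1.55×10⁻⁸ C.

15.5 nC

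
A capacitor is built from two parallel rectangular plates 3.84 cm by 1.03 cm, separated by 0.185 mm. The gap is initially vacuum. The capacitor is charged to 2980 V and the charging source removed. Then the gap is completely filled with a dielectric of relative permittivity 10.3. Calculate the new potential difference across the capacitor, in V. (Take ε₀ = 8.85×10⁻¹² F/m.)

A = 3.84 × 1.03 cm² = 3.96×10⁻⁴ m².
Initially C₁ = ε₀A/d = 8.85×10⁻¹² × 3.96×10⁻⁴ / 1.85×10⁻⁴ = 1.89×10⁻¹¹ F.
V₁ = 2.98×10³ V.
Isolated ⇒ Q is held fixed. C₂ = 10.3 C₁ and V = Q/C, so V₂/V₁ = C₁/C₂ = 0.0971.
V₂ = 0.0971 × 2.98×10³ = 2.89×10² V.

289 V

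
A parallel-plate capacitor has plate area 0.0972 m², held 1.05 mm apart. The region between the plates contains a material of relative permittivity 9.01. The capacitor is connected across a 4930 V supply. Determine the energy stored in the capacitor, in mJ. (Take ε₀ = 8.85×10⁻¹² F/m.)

C = κε₀A/d = 9.01 × 8.85×10⁻¹² × 9.72×10⁻² / 1.05×10⁻³ = 7.38×10⁻⁹ F.
U = ½CV² = ½ × 7.38×10⁻⁹ × (4930)² = 8.97×10⁻² J.

U ≈ 89.7 mJ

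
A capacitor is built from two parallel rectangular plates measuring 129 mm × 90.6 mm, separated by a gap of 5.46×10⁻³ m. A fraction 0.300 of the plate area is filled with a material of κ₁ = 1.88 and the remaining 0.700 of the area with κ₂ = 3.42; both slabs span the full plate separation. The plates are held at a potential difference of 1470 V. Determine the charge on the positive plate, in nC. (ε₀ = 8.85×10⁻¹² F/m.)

82.4 nC

A = 129 × 90.6 mm² = 1.17×10⁻² m².
Side-by-side slabs ⇒ two capacitors in parallel, each spanning the full gap.
C₁ = κ₁ε₀A₁/d = 1.88 × 8.85×10⁻¹² × 3.51×10⁻³ / 5.46×10⁻³ = 1.07×10⁻¹¹ F.
C₂ = κ₂ε₀A₂/d = 3.42 × 8.85×10⁻¹² × 8.18×10⁻³ / 5.46×10⁻³ = 4.54×10⁻¹¹ F.
C = C₁ + C₂ = 5.60×10⁻¹¹ F.
Q = CV = 5.60×10⁻¹¹ × 1470 = 8.24×10⁻⁸ C.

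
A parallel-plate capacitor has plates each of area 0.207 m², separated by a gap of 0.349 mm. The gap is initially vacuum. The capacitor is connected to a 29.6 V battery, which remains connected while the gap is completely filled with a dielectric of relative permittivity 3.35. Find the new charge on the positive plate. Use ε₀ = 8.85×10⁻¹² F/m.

Q ≈ 0.521 μC

Initially C₁ = ε₀A/d = 8.85×10⁻¹² × 0.207 / 3.49×10⁻⁴ = 5.25×10⁻⁹ F.
Q₁ = 1.55×10⁻⁷ C.
Battery connected ⇒ V is held fixed. C₂ = 3.35 C₁ and Q = CV, so Q₂/Q₁ = C₂/C₁ = 3.35.
Q₂ = 3.35 × 1.55×10⁻⁷ = 5.21×10⁻⁷ C.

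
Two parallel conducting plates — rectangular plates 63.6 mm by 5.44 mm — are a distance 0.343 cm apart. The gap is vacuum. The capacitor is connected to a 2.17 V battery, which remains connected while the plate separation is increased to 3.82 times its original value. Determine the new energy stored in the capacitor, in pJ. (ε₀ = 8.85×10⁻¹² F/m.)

0.550 pJ

A = 63.6 × 5.44 mm² = 3.46×10⁻⁴ m².
Initially C₁ = ε₀A/d = 8.85×10⁻¹² × 3.46×10⁻⁴ / 3.43×10⁻³ = 8.93×10⁻¹³ F.
U₁ = 2.10×10⁻¹² J.
Battery connected ⇒ V is held fixed. C₂ = 0.262 C₁ and U = ½CV², so U₂/U₁ = C₂/C₁ = 0.262.
U₂ = 0.262 × 2.10×10⁻¹² = 5.50×10⁻¹³ J.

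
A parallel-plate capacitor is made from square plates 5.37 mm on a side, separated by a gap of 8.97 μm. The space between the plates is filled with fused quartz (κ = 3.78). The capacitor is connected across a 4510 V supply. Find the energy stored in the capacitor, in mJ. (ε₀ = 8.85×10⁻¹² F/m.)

A = (5.37 mm)² = 2.88×10⁻⁵ m².
C = κε₀A/d = 3.78 × 8.85×10⁻¹² × 2.88×10⁻⁵ / 8.97×10⁻⁶ = 1.08×10⁻¹⁰ F.
U = ½CV² = ½ × 1.08×10⁻¹⁰ × (4510)² = 1.09×10⁻³ J.

1.09 mJ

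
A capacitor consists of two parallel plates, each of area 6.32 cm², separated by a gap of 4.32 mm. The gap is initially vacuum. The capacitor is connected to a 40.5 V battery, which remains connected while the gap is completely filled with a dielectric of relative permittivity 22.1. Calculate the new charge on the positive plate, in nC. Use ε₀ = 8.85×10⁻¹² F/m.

1.16 nC

A = 6.32 cm² = 6.32×10⁻⁴ m².
Initially C₁ = ε₀A/d = 8.85×10⁻¹² × 6.32×10⁻⁴ / 4.32×10⁻³ = 1.29×10⁻¹² F.
Q₁ = 5.24×10⁻¹¹ C.
Battery connected ⇒ V is held fixed. C₂ = 22.1 C₁ and Q = CV, so Q₂/Q₁ = C₂/C₁ = 22.1.
Q₂ = 22.1 × 5.24×10⁻¹¹ = 1.16×10⁻⁹ C.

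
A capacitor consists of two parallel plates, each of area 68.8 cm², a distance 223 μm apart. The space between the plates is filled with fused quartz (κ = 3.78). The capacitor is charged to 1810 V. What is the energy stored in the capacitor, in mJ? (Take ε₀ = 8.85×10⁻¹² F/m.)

A = 68.8 cm² = 6.88×10⁻³ m².
C = κε₀A/d = 3.78 × 8.85×10⁻¹² × 6.88×10⁻³ / 2.23×10⁻⁴ = 1.03×10⁻⁹ F.
U = ½CV² = ½ × 1.03×10⁻⁹ × (1810)² = 1.69×10⁻³ J.

U ≈ 1.69 mJ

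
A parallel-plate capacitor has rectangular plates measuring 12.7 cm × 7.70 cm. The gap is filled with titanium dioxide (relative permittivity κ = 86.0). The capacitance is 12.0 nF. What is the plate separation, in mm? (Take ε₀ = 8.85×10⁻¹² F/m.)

A = 12.7 × 7.70 cm² = 9.78×10⁻³ m².
d = κε₀A/C = 86.0 × 8.85×10⁻¹² × 9.78×10⁻³ / 1.20×10⁻⁸ = 6.20×10⁻⁴ m.

0.620 mm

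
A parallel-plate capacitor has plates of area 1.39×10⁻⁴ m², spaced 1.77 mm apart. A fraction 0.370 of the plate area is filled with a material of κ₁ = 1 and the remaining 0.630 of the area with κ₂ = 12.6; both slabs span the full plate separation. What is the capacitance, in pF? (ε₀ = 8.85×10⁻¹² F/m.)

Side-by-side slabs ⇒ two capacitors in parallel, each spanning the full gap.
C₁ = κ₁ε₀A₁/d = 1.00 × 8.85×10⁻¹² × 5.14×10⁻⁵ / 1.77×10⁻³ = 2.57×10⁻¹³ F.
C₂ = κ₂ε₀A₂/d = 12.6 × 8.85×10⁻¹² × 8.76×10⁻⁵ / 1.77×10⁻³ = 5.52×10⁻¹² F.
C = C₁ + C₂ = 5.77×10⁻¹² F.

5.77 pF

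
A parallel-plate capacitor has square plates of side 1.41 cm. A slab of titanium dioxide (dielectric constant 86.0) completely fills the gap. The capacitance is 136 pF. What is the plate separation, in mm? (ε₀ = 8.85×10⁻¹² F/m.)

d ≈ 1.11 mm

A = (1.41 cm)² = 1.99×10⁻⁴ m².
d = κε₀A/C = 86.0 × 8.85×10⁻¹² × 1.99×10⁻⁴ / 1.36×10⁻¹⁰ = 1.11×10⁻³ m.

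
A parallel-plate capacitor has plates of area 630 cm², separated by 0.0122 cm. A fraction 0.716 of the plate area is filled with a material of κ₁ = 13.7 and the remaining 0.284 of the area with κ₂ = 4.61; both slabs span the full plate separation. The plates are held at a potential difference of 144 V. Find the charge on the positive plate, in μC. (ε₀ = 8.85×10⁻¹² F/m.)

A = 630 cm² = 6.30×10⁻² m².
Side-by-side slabs ⇒ two capacitors in parallel, each spanning the full gap.
C₁ = κ₁ε₀A₁/d = 13.7 × 8.85×10⁻¹² × 4.51×10⁻² / 1.22×10⁻⁴ = 4.48×10⁻⁸ F.
C₂ = κ₂ε₀A₂/d = 4.61 × 8.85×10⁻¹² × 1.79×10⁻² / 1.22×10⁻⁴ = 5.98×10⁻⁹ F.
C = C₁ + C₂ = 5.08×10⁻⁸ F.
Q = CV = 5.08×10⁻⁸ × 144 = 7.32×10⁻⁶ C.

Q ≈ 7.32 μC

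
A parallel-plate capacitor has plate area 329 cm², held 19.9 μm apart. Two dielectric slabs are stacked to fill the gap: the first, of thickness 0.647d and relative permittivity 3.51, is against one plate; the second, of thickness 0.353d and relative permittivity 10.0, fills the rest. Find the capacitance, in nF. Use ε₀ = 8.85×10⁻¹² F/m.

C ≈ 66.6 nF

A = 329 cm² = 3.29×10⁻² m².
Stacked slabs ⇒ two capacitors in series, each with the full plate area.
C₁ = κ₁ε₀A/d₁ = 3.51 × 8.85×10⁻¹² × 3.29×10⁻² / 1.29×10⁻⁵ = 7.94×10⁻⁸ F.
C₂ = κ₂ε₀A/d₂ = 10.0 × 8.85×10⁻¹² × 3.29×10⁻² / 7.02×10⁻⁶ = 4.14×10⁻⁷ F.
C = (1/C₁ + 1/C₂)⁻¹ = 6.66×10⁻⁸ F.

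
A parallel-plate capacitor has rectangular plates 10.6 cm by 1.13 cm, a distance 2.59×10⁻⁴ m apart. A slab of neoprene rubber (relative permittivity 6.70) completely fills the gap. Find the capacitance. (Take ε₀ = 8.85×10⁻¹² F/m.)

C ≈ 274 pF

A = 10.6 × 1.13 cm² = 1.20×10⁻³ m².
C = κε₀A/d = 6.70 × 8.85×10⁻¹² × 1.20×10⁻³ / 2.59×10⁻⁴ = 2.74×10⁻¹⁰ F.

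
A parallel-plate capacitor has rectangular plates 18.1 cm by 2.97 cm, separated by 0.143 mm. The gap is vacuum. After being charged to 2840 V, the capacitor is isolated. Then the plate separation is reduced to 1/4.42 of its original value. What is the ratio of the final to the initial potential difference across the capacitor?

Isolated ⇒ Q is held fixed.
C₂ = 4.42 C₁ and V = Q/C, so V₂/V₁ = C₁/C₂ = 0.226.

V₂/V₁ ≈ 0.226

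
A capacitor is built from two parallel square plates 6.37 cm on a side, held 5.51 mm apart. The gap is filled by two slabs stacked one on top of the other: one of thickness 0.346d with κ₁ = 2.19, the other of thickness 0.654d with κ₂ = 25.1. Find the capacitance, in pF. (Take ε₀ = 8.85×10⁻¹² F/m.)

C ≈ 35.4 pF

A = (6.37 cm)² = 4.06×10⁻³ m².
Stacked slabs ⇒ two capacitors in series, each with the full plate area.
C₁ = κ₁ε₀A/d₁ = 2.19 × 8.85×10⁻¹² × 4.06×10⁻³ / 1.91×10⁻³ = 4.13×10⁻¹¹ F.
C₂ = κ₂ε₀A/d₂ = 25.1 × 8.85×10⁻¹² × 4.06×10⁻³ / 3.60×10⁻³ = 2.50×10⁻¹⁰ F.
C = (1/C₁ + 1/C₂)⁻¹ = 3.54×10⁻¹¹ F.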